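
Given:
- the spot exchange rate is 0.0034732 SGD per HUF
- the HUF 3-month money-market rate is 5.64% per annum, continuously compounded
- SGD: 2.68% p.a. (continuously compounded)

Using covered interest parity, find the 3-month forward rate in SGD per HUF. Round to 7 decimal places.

T = 3/12 years.
Growth of 1 SGD over T: e^(0.0268×3/12) = 1.0067225.
HUF accumulates by e^(0.0564×3/12) = 1.0141999.
So F = 0.0034732 × 1.0067225 / 1.0141999 = 0.003447593 (SGD/HUF).

0.0034476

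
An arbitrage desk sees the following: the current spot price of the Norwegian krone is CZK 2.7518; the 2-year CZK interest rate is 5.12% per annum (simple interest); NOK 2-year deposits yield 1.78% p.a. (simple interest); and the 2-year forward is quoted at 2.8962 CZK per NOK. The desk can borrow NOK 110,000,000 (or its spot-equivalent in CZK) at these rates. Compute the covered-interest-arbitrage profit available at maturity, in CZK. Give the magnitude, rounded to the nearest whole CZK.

T = 2 years.
Route A — deposit NOK, sell forward: 110,000,000 × 1.035600 × 2.8962 = CZK 329,923,519.20.
Route B — convert at spot, deposit CZK: 110,000,000 × 2.7518 × 1.102400 = CZK 333,694,275.20.
The quoted forward undervalues NOK, so borrow NOK, convert to CZK at spot, deposit the CZK at 5.12%, and buy NOK forward at 2.8962 to cover the loan.
The gap between the two covered legs is CZK 3,770,756.

CZK 3,770,756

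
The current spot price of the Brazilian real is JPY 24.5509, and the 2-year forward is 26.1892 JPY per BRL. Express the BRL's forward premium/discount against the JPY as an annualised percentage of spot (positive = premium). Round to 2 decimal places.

+3.34%

T = 2 years.
BRL trades forward at +6.67308% vs spot over the period.
Per annum: 0.0667308 / 2 = 0.033365 = 3.34%.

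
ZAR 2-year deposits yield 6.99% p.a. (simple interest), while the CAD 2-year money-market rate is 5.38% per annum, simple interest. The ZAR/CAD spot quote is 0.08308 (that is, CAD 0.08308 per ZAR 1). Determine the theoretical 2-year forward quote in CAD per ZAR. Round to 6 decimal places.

0.080733

T = 2 years.
Growth of 1 CAD over T: 1 + 0.0538×2 = 1.107600.
ZAR accumulates by 1 + 0.0699×2 = 1.139800.
So F = 0.08308 × 1.107600 / 1.139800 = 0.08073294 (CAD/ZAR).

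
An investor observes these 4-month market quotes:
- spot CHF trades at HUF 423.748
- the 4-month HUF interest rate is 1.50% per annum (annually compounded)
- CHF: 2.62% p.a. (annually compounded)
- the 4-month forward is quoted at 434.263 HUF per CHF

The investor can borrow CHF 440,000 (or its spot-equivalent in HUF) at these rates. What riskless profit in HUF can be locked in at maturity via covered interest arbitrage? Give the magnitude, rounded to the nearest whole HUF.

T = 4/12 years.
Invest the CHF and cover forward: 440,000 × 1.00865815336 × 434.263 = HUF 192,730,082.89.
Convert at spot and invest in HUF: 440,000 × 423.748 × 1.00497520627 = HUF 187,376,742.83.
The quoted forward overvalues CHF, so borrow HUF, buy CHF at spot, deposit the CHF at 2.62%, and sell the proceeds forward at 434.263.
The gap between the two covered legs is HUF 5,353,340.

HUF 5,353,340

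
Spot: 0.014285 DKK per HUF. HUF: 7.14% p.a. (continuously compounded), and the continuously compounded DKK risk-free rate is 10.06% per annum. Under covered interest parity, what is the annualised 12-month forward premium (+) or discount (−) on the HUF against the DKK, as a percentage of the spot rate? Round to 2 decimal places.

T = 1 year.
F = S · g_DKK/g_HUF = 0.014285 × 1.1058342/1.0740107 = 0.014708272.
Annualised premium = (F − S)/S × (1/T) = (0.014708272 − 0.014285)/0.014285 ÷ 1 = 2.96%.

+2.96%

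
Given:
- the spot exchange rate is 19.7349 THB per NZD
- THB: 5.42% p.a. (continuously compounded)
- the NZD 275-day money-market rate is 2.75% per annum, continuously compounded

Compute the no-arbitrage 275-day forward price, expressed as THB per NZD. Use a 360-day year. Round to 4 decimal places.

20.1415

T = 275/360 years.
THB growth factor: e^(0.0542×275/360) = 1.04227182.
NZD accumulates by e^(0.0275×275/360) = 1.02122914.
CIP: F = S · (grow THB)/(grow NZD) = 19.7349 × 1.04227182/1.02122914 = 20.141543 THB per NZD.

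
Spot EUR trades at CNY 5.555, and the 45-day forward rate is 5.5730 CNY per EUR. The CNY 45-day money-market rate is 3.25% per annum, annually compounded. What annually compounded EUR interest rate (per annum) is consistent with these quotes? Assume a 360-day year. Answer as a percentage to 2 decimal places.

0.61%

T = 45/360 years.
CIP gives F = S · g_CNY/g_EUR, so g_CNY/g_EUR = 5.573/5.555 = 1.0032403.
The CNY side grows by (1 + 0.0325)^(45/360) = 1.0040059.
That pins the EUR growth at 1.0007631.
Annualise: 1.0007631^(360/45) − 1 = 0.006121 = 0.61%.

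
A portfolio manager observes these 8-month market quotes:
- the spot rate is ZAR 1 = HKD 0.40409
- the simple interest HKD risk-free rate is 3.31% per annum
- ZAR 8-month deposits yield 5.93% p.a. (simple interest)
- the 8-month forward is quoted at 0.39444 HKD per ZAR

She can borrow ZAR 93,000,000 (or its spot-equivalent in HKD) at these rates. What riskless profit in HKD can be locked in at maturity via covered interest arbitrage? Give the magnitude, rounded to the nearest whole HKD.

HKD 276,525

T = 8/12 years.
Keep in ZAR, deliver into the forward: 93,000,000·1.0395333333·0.39444 = HKD 38,133,118.10.
Swap to HKD now, deposit: 93,000,000·0.40409·1.0220666667 = HKD 38,409,643.50.
The quoted forward undervalues ZAR, so borrow ZAR, convert to HKD at spot, deposit the HKD at 3.31%, and buy ZAR forward at 0.39444 to cover the loan.
Arbitrage profit = |38,133,118.10 − 38,409,643.50| = HKD 276,525.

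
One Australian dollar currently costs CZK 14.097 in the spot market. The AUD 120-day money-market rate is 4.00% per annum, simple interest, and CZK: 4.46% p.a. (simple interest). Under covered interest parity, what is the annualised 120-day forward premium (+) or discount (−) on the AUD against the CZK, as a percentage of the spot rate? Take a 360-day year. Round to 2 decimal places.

+0.45%

T = 120/360 years.
CIP forward (CZK per AUD) = 14.097 × 1.0148667/1.0133333 = 14.118332.
(F − S)/S ÷ T = (14.118332 − 14.097)/14.097/(120/360) = 0.004540 → 0.45%.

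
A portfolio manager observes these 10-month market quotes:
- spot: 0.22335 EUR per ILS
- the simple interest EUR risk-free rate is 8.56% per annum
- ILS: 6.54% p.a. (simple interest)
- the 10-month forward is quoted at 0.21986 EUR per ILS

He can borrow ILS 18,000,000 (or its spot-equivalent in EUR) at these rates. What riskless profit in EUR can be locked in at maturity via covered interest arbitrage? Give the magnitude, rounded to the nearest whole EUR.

T = 10/12 years.
Invest the ILS and cover forward: 18,000,000 × 1.054500 × 0.21986 = EUR 4,173,162.66.
Convert at spot and invest in EUR: 18,000,000 × 0.22335 × 1.071333333 = EUR 4,307,081.40.
The quoted forward undervalues ILS, so borrow ILS, convert to EUR at spot, deposit the EUR at 8.56%, and buy ILS forward at 0.21986 to cover the loan.
Profit = 4,307,081.40 − 4,173,162.66 = EUR 133,919.

EUR 133,919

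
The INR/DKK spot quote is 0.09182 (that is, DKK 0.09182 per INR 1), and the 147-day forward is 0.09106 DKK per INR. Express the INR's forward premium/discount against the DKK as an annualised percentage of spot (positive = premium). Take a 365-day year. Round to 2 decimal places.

T = 147/365 years.
(F − S)/S = (0.09106 − 0.09182)/0.09182 = -0.0082771.
×(1/T) gives -2.06% p.a.

-2.06%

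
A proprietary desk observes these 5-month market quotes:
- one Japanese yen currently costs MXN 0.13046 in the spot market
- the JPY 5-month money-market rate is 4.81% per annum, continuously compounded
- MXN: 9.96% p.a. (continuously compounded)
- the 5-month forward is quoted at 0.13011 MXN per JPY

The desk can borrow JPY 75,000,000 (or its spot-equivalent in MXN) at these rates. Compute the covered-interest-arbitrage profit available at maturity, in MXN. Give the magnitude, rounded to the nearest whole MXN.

MXN 243,306

T = 5/12 years.
Invest the JPY and cover forward: 75,000,000 × 1.020243849 × 0.13011 = MXN 9,955,794.54.
Convert at spot and invest in MXN: 75,000,000 × 0.13046 × 1.042373162 = MXN 10,199,100.20.
The quoted forward undervalues JPY, so borrow JPY, convert to MXN at spot, deposit the MXN at 9.96%, and buy JPY forward at 0.13011 to cover the loan.
Profit = 10,199,100.20 − 9,955,794.54 = MXN 243,306.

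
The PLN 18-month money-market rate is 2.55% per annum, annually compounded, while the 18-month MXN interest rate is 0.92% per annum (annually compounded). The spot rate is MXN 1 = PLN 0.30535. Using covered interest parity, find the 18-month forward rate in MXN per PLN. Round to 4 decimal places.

3.1972

T = 18/12 years.
PLN accumulates by (1 + 0.0255)^(18/12) = 1.0384928.
MXN accumulates by (1 + 0.0092)^(18/12) = 1.0138317.
Forward (PLN per MXN) = 0.30535 × 1.0384928 / 1.0138317 = 0.3127775.
Invert for MXN per PLN: 1 / 0.3127775 = 3.1972.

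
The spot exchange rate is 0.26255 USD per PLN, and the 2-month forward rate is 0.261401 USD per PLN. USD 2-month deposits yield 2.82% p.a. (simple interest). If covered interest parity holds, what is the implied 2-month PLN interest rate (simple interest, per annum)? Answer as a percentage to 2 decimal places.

T = 2/12 years.
CIP gives F = S · g_USD/g_PLN, so g_USD/g_PLN = 0.261401/0.26255 = 0.9956237.
USD growth factor: 1 + 0.0282×2/12 = 1.004700.
That pins the PLN growth at 1.0091162.
(1.0091162 − 1)/T = 0.054697, i.e. 5.47%.

5.47%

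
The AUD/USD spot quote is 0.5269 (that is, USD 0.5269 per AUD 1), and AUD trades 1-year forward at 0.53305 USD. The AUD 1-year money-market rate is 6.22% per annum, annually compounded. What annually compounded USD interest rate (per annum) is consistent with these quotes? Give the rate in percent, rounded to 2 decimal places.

7.46%

T = 1 year.
By CIP, F/S equals the USD-to-AUD growth ratio: 0.53305/0.5269 = 1.0116720.
AUD growth factor: (1 + 0.0622)^1 = 1.062200.
That pins the USD growth at 1.074598.
r = 1.074598^(1/1) − 1 = 0.074598 → 7.46%.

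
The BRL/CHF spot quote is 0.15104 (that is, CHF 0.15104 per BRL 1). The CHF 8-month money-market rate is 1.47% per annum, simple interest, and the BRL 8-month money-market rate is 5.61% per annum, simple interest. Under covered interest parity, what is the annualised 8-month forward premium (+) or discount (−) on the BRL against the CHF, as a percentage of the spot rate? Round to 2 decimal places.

T = 8/12 years.
CIP forward (CHF per BRL) = 0.15104 × 1.009800/1.037400 = 0.14702158.
Annualised premium = (F − S)/S × (1/T) = (0.14702158 − 0.15104)/0.15104 ÷ (8/12) = -3.99%.

-3.99%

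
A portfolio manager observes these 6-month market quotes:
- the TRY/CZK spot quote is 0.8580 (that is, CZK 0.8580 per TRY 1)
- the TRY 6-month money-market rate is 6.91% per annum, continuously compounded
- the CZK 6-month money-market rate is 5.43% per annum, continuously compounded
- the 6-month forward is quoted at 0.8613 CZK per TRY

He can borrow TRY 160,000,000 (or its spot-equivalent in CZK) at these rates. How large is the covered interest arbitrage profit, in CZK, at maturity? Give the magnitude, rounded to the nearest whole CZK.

T = 6/12 years.
Keep in TRY, deliver into the forward: 160,000,000·1.03515378477·0.8613 = CZK 142,652,472.77.
Swap to CZK now, deposit: 160,000,000·0.8580·1.02752191949 = CZK 141,058,209.11.
The quoted forward overvalues TRY, so borrow CZK, buy TRY at spot, deposit the TRY at 6.91%, and sell the proceeds forward at 0.8613.
Profit = 142,652,472.77 − 141,058,209.11 = CZK 1,594,264.

CZK 1,594,264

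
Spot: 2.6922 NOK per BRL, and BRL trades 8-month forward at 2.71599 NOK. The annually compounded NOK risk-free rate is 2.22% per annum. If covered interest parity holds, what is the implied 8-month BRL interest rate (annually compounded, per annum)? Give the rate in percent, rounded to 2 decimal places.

T = 8/12 years.
By CIP, F/S equals the NOK-to-BRL growth ratio: 2.71599/2.6922 = 1.0088366.
NOK growth factor: (1 + 0.0222)^(8/12) = 1.0147458.
Hence g_BRL = 1.0058574.
r = 1.0058574^(12/8) − 1 = 0.008799 → 0.88%.

0.88%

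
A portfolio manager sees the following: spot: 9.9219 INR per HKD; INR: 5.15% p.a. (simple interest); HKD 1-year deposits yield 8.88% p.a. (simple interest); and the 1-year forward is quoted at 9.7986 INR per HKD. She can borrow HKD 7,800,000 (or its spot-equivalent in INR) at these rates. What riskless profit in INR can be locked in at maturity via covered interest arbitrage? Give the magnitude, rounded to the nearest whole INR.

INR 1,839,535

T = 1 year.
Keep in HKD, deliver into the forward: 7,800,000·1.088800·9.7986 = INR 83,215,982.30.
Swap to INR now, deposit: 7,800,000·9.9219·1.051500 = INR 81,376,447.23.
The quoted forward overvalues HKD, so borrow INR, buy HKD at spot, deposit the HKD at 8.88%, and sell the proceeds forward at 9.7986.
Arbitrage profit = |83,215,982.30 − 81,376,447.23| = INR 1,839,535.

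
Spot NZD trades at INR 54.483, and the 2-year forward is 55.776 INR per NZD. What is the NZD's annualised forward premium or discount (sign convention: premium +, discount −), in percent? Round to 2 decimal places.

T = 2 years.
NZD trades forward at +2.37322% vs spot over the period.
×(1/T) gives 1.19% p.a.

+1.19%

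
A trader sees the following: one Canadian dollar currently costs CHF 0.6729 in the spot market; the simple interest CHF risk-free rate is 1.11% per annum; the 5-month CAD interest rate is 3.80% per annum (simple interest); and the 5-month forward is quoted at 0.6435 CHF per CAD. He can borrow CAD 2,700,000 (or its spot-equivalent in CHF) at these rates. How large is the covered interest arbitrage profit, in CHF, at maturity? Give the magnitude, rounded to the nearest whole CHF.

CHF 60,273

T = 5/12 years.
Invest the CAD and cover forward: 2,700,000 × 1.015833333 × 0.6435 = CHF 1,764,959.62.
Convert at spot and invest in CHF: 2,700,000 × 0.6729 × 1.004625 = CHF 1,825,232.84.
The quoted forward undervalues CAD, so borrow CAD, convert to CHF at spot, deposit the CHF at 1.11%, and buy CAD forward at 0.6435 to cover the loan.
Arbitrage profit = |1,764,959.62 − 1,825,232.84| = CHF 60,273.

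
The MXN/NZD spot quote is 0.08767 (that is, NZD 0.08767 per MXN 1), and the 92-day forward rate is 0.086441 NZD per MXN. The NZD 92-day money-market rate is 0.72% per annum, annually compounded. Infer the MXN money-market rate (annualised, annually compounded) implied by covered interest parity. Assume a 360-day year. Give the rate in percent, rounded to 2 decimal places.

6.44%

T = 92/360 years.
CIP gives F = S · g_NZD/g_MXN, so g_NZD/g_MXN = 0.086441/0.08767 = 0.9859815.
The NZD side grows by (1 + 0.0072)^(92/360) = 1.0018351.
That pins the MXN growth at 1.016079.
r = 1.016079^(360/92) − 1 = 0.064406 → 6.44%.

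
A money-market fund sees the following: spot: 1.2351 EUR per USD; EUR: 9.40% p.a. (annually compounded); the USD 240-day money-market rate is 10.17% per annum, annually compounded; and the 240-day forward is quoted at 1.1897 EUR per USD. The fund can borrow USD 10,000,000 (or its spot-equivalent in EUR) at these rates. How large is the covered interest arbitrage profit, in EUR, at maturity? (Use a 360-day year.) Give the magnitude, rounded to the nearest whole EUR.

T = 240/360 years.
Keep in USD, deliver into the forward: 10,000,000·1.0666998474·1.1897 = EUR 12,690,528.08.
Swap to EUR now, deposit: 10,000,000·1.2351·1.0617237883 = EUR 13,113,350.51.
The quoted forward undervalues USD, so borrow USD, convert to EUR at spot, deposit the EUR at 9.40%, and buy USD forward at 1.1897 to cover the loan.
Profit = 13,113,350.51 − 12,690,528.08 = EUR 422,822.

EUR 422,822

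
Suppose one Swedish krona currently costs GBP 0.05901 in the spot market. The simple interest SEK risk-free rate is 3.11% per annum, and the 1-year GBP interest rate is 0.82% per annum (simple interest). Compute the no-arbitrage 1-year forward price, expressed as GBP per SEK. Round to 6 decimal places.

0.057699

T = 1 year.
GBP accumulates by 1 + 0.0082×1 = 1.008200.
Growth of 1 SEK over T: 1 + 0.0311×1 = 1.031100.
So F = 0.05901 × 1.008200 / 1.031100 = 0.05769943 (GBP/SEK).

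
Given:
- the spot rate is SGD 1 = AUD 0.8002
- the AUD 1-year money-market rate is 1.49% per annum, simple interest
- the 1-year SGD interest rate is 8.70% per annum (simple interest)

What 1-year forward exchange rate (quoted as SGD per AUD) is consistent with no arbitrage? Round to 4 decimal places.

T = 1 year.
Growth of 1 AUD over T: 1 + 0.0149×1 = 1.014900.
Growth of 1 SGD over T: 1 + 0.0870×1 = 1.087000.
CIP: F = S · (grow AUD)/(grow SGD) = 0.8002 × 1.014900/1.087000 = 0.7471233 AUD per SGD.
Quoted the other way: 1/0.7471233 = 1.3385 SGD per AUD.

1.3385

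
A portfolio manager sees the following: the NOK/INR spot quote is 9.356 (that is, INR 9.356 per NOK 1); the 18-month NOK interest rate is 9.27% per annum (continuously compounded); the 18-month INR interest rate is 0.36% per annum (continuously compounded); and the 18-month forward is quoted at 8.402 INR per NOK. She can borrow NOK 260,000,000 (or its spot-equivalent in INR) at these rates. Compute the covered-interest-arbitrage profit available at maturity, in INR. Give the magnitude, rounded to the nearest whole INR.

T = 18/12 years.
Keep in NOK, deliver into the forward: 260,000,000·1.149181557645·8.402 = INR 2,510,410,096.31.
Swap to INR now, deposit: 260,000,000·9.356·1.005414606279 = INR 2,445,731,354.65.
The quoted forward overvalues NOK, so borrow INR, buy NOK at spot, deposit the NOK at 9.27%, and sell the proceeds forward at 8.402.
Arbitrage profit = |2,510,410,096.31 − 2,445,731,354.65| = INR 64,678,742.

INR 64,678,742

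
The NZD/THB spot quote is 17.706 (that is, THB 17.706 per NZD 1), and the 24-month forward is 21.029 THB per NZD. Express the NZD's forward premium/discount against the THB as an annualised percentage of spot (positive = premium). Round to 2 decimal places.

+9.38%

T = 2 years.
(F − S)/S = (21.029 − 17.706)/17.706 = 0.1876765.
Annualise by dividing by T: 0.1876765 / 2 = 0.093838 → 9.38%.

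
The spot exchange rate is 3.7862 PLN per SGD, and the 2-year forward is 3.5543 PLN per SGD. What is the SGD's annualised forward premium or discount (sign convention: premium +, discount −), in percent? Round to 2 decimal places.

-3.06%

T = 2 years.
Period premium: (3.5543 − 3.7862)/3.7862 = -0.0612487.
Annualise by dividing by T: -0.0612487 / 2 = -0.030624 → -3.06%.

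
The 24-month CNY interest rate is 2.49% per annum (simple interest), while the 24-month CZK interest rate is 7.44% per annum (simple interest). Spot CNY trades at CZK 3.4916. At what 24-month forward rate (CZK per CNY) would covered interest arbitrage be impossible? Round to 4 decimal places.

T = 2 years.
CZK accumulates by 1 + 0.0744×2 = 1.148800.
CNY accumulates by 1 + 0.0249×2 = 1.049800.
So F = 3.4916 × 1.148800 / 1.049800 = 3.820871 (CZK/CNY).

3.8209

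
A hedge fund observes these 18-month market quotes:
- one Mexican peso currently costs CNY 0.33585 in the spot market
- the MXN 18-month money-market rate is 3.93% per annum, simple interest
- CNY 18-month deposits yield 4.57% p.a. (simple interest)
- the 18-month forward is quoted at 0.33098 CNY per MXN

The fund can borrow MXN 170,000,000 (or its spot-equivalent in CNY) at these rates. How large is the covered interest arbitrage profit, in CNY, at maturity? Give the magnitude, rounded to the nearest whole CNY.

CNY 1,424,812

T = 18/12 years.
Keep in MXN, deliver into the forward: 170,000,000·1.058950·0.33098 = CNY 59,583,516.07.
Swap to CNY now, deposit: 170,000,000·0.33585·1.068550 = CNY 61,008,327.98.
The quoted forward undervalues MXN, so borrow MXN, convert to CNY at spot, deposit the CNY at 4.57%, and buy MXN forward at 0.33098 to cover the loan.
Arbitrage profit = |59,583,516.07 − 61,008,327.98| = CNY 1,424,812.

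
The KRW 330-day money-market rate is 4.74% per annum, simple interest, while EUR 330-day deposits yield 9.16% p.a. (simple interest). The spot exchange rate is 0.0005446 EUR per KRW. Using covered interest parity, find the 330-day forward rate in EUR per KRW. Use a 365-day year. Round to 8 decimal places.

0.00056547

T = 330/365 years.
Growth of 1 EUR over T: 1 + 0.0916×330/365 = 1.0828164.
KRW growth factor: 1 + 0.0474×330/365 = 1.0428548.
So F = 0.0005446 × 1.0828164 / 1.0428548 = 0.0005654688 (EUR/KRW).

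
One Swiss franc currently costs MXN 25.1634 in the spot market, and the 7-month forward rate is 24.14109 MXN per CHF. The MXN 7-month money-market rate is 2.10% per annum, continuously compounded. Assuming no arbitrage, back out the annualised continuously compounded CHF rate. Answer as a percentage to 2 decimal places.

T = 7/12 years.
F/S = 24.14109/25.1634 = 0.9593731 = (growth of MXN) / (growth of CHF).
MXN growth factor: e^(0.0210×7/12) = 1.0123253.
That pins the CHF growth at 1.0551946.
Take logs: ln 1.0551946 / (7/12) = 0.092100, so 9.21%.

9.21%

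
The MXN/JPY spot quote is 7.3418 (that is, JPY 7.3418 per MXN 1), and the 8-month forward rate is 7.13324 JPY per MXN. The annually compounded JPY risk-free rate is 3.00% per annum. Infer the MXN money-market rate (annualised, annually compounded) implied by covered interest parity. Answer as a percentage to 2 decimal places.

T = 8/12 years.
CIP gives F = S · g_JPY/g_MXN, so g_JPY/g_MXN = 7.13324/7.3418 = 0.9715928.
The JPY side grows by (1 + 0.0300)^(8/12) = 1.0199013.
So the MXN growth factor = 1.0497209.
Annualise: 1.0497209^(12/8) − 1 = 0.075501 = 7.55%.

7.55%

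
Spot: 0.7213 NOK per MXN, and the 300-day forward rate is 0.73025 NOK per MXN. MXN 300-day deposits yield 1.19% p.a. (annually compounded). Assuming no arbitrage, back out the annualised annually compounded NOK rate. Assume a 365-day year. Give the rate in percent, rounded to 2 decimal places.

2.72%

T = 300/365 years.
F/S = 0.73025/0.7213 = 1.0124082 = (growth of NOK) / (growth of MXN).
MXN growth factor: (1 + 0.0119)^(300/365) = 1.0097705.
That pins the NOK growth at 1.0222999.
Annualise: 1.0222999^(365/300) − 1 = 0.027197 = 2.72%.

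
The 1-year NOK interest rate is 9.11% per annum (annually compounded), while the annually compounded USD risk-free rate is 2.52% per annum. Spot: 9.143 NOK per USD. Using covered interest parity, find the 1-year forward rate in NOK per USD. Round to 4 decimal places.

T = 1 year.
NOK accumulates by (1 + 0.0911)^1 = 1.091100.
Growth of 1 USD over T: (1 + 0.0252)^1 = 1.025200.
Forward (NOK per USD) = 9.143 × 1.091100 / 1.025200 = 9.730713.

9.7307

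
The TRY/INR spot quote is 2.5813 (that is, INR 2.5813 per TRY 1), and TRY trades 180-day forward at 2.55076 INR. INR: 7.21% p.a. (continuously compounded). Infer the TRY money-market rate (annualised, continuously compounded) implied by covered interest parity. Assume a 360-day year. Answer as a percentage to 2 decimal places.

9.59%

T = 180/360 years.
F/S = 2.55076/2.5813 = 0.9881688 = (growth of INR) / (growth of TRY).
INR growth factor: e^(0.0721×180/360) = 1.0367077.
Hence g_TRY = 1.049120.
r = ln(1.049120)/(180/360) = 0.095903 → 9.59%.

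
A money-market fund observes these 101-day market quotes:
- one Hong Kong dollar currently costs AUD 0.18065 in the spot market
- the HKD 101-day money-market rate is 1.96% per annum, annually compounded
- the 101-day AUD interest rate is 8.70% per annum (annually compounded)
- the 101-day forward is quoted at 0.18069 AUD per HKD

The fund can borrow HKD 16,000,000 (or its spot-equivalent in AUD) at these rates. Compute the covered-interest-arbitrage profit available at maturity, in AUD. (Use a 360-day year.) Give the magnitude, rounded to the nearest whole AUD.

T = 101/360 years.
Route A — deposit HKD, sell forward: 16,000,000 × 1.005460548 × 0.18069 = AUD 2,906,826.66.
Route B — convert at spot, deposit AUD: 16,000,000 × 0.18065 × 1.023680428 = AUD 2,958,845.91.
The quoted forward undervalues HKD, so borrow HKD, convert to AUD at spot, deposit the AUD at 8.70%, and buy HKD forward at 0.18069 to cover the loan.
The gap between the two covered legs is AUD 52,019.

AUD 52,019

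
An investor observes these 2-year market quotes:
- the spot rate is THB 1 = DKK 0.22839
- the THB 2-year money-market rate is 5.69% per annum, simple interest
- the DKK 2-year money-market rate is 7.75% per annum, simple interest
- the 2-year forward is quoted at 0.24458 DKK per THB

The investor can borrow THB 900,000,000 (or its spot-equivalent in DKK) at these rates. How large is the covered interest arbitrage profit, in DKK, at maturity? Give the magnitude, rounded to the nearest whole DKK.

T = 2 years.
Route A — deposit THB, sell forward: 900,000,000 × 1.113800 × 0.24458 = DKK 245,171,883.60.
Route B — convert at spot, deposit DKK: 900,000,000 × 0.22839 × 1.155000 = DKK 237,411,405.00.
The quoted forward overvalues THB, so borrow DKK, buy THB at spot, deposit the THB at 5.69%, and sell the proceeds forward at 0.24458.
Profit = 245,171,883.60 − 237,411,405.00 = DKK 7,760,479.

DKK 7,760,479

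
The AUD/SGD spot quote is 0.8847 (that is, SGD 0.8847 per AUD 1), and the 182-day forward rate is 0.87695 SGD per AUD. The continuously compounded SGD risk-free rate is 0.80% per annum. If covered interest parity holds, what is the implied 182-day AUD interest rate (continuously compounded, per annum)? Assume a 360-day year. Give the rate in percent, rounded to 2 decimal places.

T = 182/360 years.
CIP gives F = S · g_SGD/g_AUD, so g_SGD/g_AUD = 0.87695/0.8847 = 0.9912400.
SGD growth factor: e^(0.0080×182/360) = 1.0040526.
Hence g_AUD = 1.0129258.
r = ln(1.0129258)/(182/360) = 0.025404 → 2.54%.

2.54%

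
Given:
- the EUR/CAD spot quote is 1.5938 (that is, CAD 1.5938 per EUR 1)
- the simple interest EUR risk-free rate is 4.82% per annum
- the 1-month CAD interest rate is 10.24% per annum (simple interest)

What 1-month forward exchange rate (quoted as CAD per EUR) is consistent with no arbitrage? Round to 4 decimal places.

1.6010

T = 1/12 years.
CAD accumulates by 1 + 0.1024×1/12 = 1.0085333.
EUR accumulates by 1 + 0.0482×1/12 = 1.0040167.
Forward (CAD per EUR) = 1.5938 × 1.0085333 / 1.0040167 = 1.600970.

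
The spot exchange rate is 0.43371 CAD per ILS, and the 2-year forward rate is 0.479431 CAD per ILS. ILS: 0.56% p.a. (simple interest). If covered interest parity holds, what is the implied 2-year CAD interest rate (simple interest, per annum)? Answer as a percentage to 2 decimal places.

T = 2 years.
CIP gives F = S · g_CAD/g_ILS, so g_CAD/g_ILS = 0.479431/0.43371 = 1.1054184.
ILS growth factor: 1 + 0.0056×2 = 1.011200.
That pins the CAD growth at 1.1177991.
(1.1177991 − 1)/T = 0.058900, i.e. 5.89%.

5.89%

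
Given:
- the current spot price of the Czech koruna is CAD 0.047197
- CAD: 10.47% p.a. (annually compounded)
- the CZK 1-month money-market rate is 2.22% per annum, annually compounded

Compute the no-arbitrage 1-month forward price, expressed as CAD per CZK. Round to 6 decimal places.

T = 1/12 years.
Growth of 1 CAD over T: (1 + 0.1047)^(1/12) = 1.0083323.
CZK growth factor: (1 + 0.0222)^(1/12) = 1.0018314.
Forward (CAD per CZK) = 0.047197 × 1.0083323 / 1.0018314 = 0.04750326.

0.047503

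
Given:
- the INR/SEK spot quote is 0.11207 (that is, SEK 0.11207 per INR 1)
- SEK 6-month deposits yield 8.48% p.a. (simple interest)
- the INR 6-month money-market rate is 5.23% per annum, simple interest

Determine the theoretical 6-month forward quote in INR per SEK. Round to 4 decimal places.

T = 6/12 years.
SEK accumulates by 1 + 0.0848×6/12 = 1.042400.
INR accumulates by 1 + 0.0523×6/12 = 1.026150.
So F = 0.11207 × 1.042400 / 1.026150 = 0.1138447 (SEK/INR).
Quoted the other way: 1/0.1138447 = 8.7839 INR per SEK.

8.7839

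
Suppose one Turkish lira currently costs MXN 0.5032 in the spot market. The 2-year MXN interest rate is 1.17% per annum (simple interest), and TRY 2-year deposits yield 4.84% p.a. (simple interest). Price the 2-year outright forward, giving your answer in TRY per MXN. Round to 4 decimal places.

2.1298

T = 2 years.
MXN accumulates by 1 + 0.0117×2 = 1.023400.
TRY accumulates by 1 + 0.0484×2 = 1.096800.
Forward (MXN per TRY) = 0.5032 × 1.023400 / 1.096800 = 0.4695249.
Quoted the other way: 1/0.4695249 = 2.1298 TRY per MXN.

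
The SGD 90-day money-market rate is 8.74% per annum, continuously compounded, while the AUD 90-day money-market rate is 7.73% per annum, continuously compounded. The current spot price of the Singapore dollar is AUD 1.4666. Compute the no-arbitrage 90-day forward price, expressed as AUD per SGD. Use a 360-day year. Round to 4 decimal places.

1.4629

T = 90/360 years.
AUD growth factor: e^(0.0773×90/360) = 1.0195129.
SGD accumulates by e^(0.0874×90/360) = 1.0220905.
CIP: F = S · (grow AUD)/(grow SGD) = 1.4666 × 1.0195129/1.0220905 = 1.462901 AUD per SGD.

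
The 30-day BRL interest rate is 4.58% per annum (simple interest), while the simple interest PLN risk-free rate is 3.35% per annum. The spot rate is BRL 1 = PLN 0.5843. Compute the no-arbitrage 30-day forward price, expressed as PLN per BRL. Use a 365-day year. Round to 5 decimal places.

0.58371

T = 30/365 years.
PLN growth factor: 1 + 0.0335×30/365 = 1.0027534.
BRL accumulates by 1 + 0.0458×30/365 = 1.0037644.
CIP: F = S · (grow PLN)/(grow BRL) = 0.5843 × 1.0027534/1.0037644 = 0.5837115 PLN per BRL.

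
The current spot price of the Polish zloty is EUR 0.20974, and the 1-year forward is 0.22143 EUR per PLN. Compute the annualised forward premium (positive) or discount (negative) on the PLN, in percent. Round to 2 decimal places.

T = 1 year.
PLN trades forward at +5.57357% vs spot over the period.
Per annum: 0.0557357 / 1 = 0.055736 = 5.57%.

+5.57%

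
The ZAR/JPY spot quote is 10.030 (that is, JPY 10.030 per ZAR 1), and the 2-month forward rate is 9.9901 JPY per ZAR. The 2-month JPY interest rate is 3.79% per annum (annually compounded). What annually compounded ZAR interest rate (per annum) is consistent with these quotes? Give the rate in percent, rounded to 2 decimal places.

6.30%

T = 2/12 years.
F/S = 9.9901/10.03 = 0.9960219 = (growth of JPY) / (growth of ZAR).
JPY growth factor: (1 + 0.0379)^(2/12) = 1.0062192.
So the ZAR growth factor = 1.010238.
Annualise: 1.010238^(12/2) − 1 = 0.063022 = 6.30%.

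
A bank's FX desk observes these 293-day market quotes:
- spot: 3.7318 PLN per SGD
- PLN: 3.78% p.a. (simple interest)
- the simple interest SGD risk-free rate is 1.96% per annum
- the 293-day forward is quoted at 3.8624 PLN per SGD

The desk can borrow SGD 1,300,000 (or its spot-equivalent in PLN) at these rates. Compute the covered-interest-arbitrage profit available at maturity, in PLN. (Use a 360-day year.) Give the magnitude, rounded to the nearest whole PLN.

T = 293/360 years.
Invest the SGD and cover forward: 1,300,000 × 1.015952222 × 3.8624 = PLN 5,101,218.02.
Convert at spot and invest in PLN: 1,300,000 × 3.7318 × 1.030765 = PLN 5,000,591.48.
The quoted forward overvalues SGD, so borrow PLN, buy SGD at spot, deposit the SGD at 1.96%, and sell the proceeds forward at 3.8624.
The gap between the two covered legs is PLN 100,627.

PLN 100,627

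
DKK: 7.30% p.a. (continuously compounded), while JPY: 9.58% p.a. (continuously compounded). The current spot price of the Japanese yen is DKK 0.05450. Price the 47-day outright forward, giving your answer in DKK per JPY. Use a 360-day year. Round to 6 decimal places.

T = 47/360 years.
Growth of 1 DKK over T: e^(0.0730×47/360) = 1.0095761.
JPY accumulates by e^(0.0958×47/360) = 1.0125858.
CIP: F = S · (grow DKK)/(grow JPY) = 0.0545 × 1.0095761/1.0125858 = 0.05433801 DKK per JPY.

0.054338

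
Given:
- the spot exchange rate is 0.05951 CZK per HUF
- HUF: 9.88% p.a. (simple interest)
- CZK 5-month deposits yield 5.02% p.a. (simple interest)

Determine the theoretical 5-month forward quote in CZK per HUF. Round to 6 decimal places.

T = 5/12 years.
CZK accumulates by 1 + 0.0502×5/12 = 1.0209167.
Growth of 1 HUF over T: 1 + 0.0988×5/12 = 1.0411667.
CIP: F = S · (grow CZK)/(grow HUF) = 0.05951 × 1.0209167/1.0411667 = 0.05835257 CZK per HUF.

0.058353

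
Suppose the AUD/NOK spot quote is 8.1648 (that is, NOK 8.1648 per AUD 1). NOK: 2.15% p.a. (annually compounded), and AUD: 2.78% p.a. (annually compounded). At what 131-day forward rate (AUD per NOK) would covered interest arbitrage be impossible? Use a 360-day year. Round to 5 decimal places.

T = 131/360 years.
NOK growth factor: (1 + 0.0215)^(131/360) = 1.0077707.
AUD growth factor: (1 + 0.0278)^(131/360) = 1.010028.
So F = 8.1648 × 1.0077707 / 1.010028 = 8.146553 (NOK/AUD).
Quoted the other way: 1/8.146553 = 0.12275 AUD per NOK.

0.12275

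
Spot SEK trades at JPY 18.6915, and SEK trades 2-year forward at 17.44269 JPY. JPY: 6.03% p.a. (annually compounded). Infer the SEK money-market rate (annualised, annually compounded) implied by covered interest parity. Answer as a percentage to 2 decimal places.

9.76%

T = 2 years.
F/S = 17.44269/18.6915 = 0.9331883 = (growth of JPY) / (growth of SEK).
JPY growth factor: (1 + 0.0603)^2 = 1.1242361.
That pins the SEK growth at 1.2047259.
Annualise: 1.2047259^(1/2) − 1 = 0.097600 = 9.76%.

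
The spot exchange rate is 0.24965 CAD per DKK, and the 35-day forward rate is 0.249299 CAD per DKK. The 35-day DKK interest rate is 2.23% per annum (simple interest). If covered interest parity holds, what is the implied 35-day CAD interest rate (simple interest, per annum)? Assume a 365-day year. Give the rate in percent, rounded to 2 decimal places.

T = 35/365 years.
By CIP, F/S equals the CAD-to-DKK growth ratio: 0.249299/0.24965 = 0.9985940.
The DKK side grows by 1 + 0.0223×35/365 = 1.0021384.
That pins the CAD growth at 1.0007294.
r = (1.0007294 − 1)/(35/365) = 0.007607 → 0.76%.

0.76%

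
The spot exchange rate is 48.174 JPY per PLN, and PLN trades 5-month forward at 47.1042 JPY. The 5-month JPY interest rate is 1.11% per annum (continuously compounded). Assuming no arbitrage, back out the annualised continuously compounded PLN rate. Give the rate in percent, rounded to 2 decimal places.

6.50%

T = 5/12 years.
By CIP, F/S equals the JPY-to-PLN growth ratio: 47.1042/48.174 = 0.9777930.
JPY growth factor: e^(0.0111×5/12) = 1.0046357.
That pins the PLN growth at 1.0274523.
Take logs: ln 1.0274523 / (5/12) = 0.064997, so 6.50%.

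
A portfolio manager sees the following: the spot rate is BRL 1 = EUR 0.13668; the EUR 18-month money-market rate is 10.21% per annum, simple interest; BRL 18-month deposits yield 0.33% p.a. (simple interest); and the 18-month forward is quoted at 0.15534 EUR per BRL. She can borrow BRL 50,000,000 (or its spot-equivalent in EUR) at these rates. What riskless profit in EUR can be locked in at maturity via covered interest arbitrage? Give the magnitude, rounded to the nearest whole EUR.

EUR 75,180

T = 18/12 years.
Keep in BRL, deliver into the forward: 50,000,000·1.004950·0.15534 = EUR 7,805,446.65.
Swap to EUR now, deposit: 50,000,000·0.13668·1.153150 = EUR 7,880,627.10.
The quoted forward undervalues BRL, so borrow BRL, convert to EUR at spot, deposit the EUR at 10.21%, and buy BRL forward at 0.15534 to cover the loan.
Arbitrage profit = |7,805,446.65 − 7,880,627.10| = EUR 75,180.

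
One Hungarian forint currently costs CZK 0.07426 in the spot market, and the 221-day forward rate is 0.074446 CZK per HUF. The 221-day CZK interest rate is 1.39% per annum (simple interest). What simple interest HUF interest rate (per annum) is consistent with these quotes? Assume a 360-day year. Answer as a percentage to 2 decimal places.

0.98%

T = 221/360 years.
By CIP, F/S equals the CZK-to-HUF growth ratio: 0.074446/0.07426 = 1.0025047.
The CZK side grows by 1 + 0.0139×221/360 = 1.0085331.
Hence g_HUF = 1.0060133.
(1.0060133 − 1)/T = 0.009795, i.e. 0.98%.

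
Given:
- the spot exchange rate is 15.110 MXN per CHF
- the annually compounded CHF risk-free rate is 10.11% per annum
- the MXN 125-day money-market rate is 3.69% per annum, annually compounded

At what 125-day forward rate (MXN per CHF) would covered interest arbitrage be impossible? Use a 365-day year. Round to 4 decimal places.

T = 125/365 years.
MXN growth factor: (1 + 0.0369)^(125/365) = 1.01248673.
Growth of 1 CHF over T: (1 + 0.1011)^(125/365) = 1.03353273.
So F = 15.11 × 1.01248673 / 1.03353273 = 14.802313 (MXN/CHF).

14.8023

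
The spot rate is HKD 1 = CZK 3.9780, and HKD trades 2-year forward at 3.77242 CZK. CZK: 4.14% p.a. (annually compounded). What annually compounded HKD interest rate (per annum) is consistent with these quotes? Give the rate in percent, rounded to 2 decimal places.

6.94%

T = 2 years.
CIP gives F = S · g_CZK/g_HKD, so g_CZK/g_HKD = 3.77242/3.978 = 0.9483208.
CZK growth factor: (1 + 0.0414)^2 = 1.084514.
So the HKD growth factor = 1.1436151.
r = 1.1436151^(1/2) − 1 = 0.069399 → 6.94%.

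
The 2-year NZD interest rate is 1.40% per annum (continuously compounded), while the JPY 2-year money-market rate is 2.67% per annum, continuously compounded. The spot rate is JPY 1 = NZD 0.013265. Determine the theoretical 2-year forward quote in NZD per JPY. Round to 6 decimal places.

0.012932

T = 2 years.
NZD accumulates by e^(0.0140×2) = 1.0283957.
JPY growth factor: e^(0.0267×2) = 1.0548515.
So F = 0.013265 × 1.0283957 / 1.0548515 = 0.01293231 (NZD/JPY).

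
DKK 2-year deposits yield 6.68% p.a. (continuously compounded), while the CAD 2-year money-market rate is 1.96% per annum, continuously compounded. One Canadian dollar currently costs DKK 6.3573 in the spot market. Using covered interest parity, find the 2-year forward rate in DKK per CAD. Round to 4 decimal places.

T = 2 years.
DKK growth factor: e^(0.0668×2) = 1.1429356.
CAD accumulates by e^(0.0196×2) = 1.0399785.
CIP: F = S · (grow DKK)/(grow CAD) = 6.3573 × 1.1429356/1.0399785 = 6.986668 DKK per CAD.

6.9867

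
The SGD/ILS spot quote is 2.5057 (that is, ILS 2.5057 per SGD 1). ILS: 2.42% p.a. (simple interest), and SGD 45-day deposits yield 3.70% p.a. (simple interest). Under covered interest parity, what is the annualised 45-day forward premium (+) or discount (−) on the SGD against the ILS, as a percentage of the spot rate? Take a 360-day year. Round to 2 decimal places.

-1.27%

T = 45/360 years.
F = S · g_ILS/g_SGD = 2.5057 × 1.003025/1.004625 = 2.5017093.
Annualised premium = (F − S)/S × (1/T) = (2.5017093 − 2.5057)/2.5057 ÷ (45/360) = -1.27%.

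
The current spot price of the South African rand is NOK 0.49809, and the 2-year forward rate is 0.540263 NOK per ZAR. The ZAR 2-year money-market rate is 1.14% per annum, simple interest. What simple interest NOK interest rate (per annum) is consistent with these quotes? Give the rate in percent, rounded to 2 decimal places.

5.47%

T = 2 years.
F/S = 0.540263/0.49809 = 1.0846694 = (growth of NOK) / (growth of ZAR).
The ZAR side grows by 1 + 0.0114×2 = 1.022800.
That pins the NOK growth at 1.1093999.
r = (1.1093999 − 1)/2 = 0.054700 → 5.47%.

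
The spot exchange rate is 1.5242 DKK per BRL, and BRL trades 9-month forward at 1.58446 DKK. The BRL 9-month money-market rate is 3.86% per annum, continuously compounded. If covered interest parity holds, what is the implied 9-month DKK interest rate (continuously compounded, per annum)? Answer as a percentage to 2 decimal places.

T = 9/12 years.
CIP gives F = S · g_DKK/g_BRL, so g_DKK/g_BRL = 1.58446/1.5242 = 1.0395355.
The BRL side grows by e^(0.0386×9/12) = 1.0293731.
Hence g_DKK = 1.0700699.
r = ln(1.0700699)/(9/12) = 0.090299 → 9.03%.

9.03%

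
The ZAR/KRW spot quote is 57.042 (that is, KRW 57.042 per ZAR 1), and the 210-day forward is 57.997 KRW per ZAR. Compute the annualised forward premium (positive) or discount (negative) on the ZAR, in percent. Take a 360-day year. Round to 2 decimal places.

T = 210/360 years.
(F − S)/S = (57.997 − 57.042)/57.042 = 0.0167420.
Per annum: 0.0167420 / (210/360) = 0.028701 = 2.87%.

+2.87%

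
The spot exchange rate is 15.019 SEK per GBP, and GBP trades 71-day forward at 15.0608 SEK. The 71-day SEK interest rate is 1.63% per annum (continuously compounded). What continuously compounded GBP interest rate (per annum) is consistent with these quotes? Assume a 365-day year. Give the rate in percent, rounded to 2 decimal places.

T = 71/365 years.
By CIP, F/S equals the SEK-to-GBP growth ratio: 15.0608/15.019 = 1.0027831.
The SEK side grows by e^(0.0163×71/365) = 1.0031757.
That pins the GBP growth at 1.0003915.
Take logs: ln 1.0003915 / (71/365) = 0.002012, so 0.20%.

0.20%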